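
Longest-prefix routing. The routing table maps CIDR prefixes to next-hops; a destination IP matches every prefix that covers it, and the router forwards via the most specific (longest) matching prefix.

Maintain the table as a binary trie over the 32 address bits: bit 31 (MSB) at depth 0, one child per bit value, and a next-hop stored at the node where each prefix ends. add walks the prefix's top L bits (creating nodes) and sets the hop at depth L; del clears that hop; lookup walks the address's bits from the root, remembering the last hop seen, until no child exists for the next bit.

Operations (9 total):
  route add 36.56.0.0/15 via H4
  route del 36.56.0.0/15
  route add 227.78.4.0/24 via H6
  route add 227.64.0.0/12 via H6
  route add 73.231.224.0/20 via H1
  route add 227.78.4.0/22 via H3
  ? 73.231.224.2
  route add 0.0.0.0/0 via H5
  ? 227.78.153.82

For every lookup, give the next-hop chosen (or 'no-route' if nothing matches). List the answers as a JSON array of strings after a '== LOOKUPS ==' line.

Trace:
  add 36.56.0.0/15 -> H4 at depth 15
  - 36.56.0.0/15 clear@15
  add 227.78.4.0/24 -> H6 at depth 24
  add 227.64.0.0/12 -> H6 at depth 12
  add 73.231.224.0/20 -> H1 at depth 20
  add 227.78.4.0/22 -> H3 at depth 22
  Q 73.231.224.2: descend 01001001111001111110 ; hops seen [H1] ; pick H1
  add 0.0.0.0/0 -> H5 at depth 0
  Q 227.78.153.82: descend 1110001101001110 ; hops seen [H5,H6] ; pick H6

== LOOKUPS ==
["H1","H6"]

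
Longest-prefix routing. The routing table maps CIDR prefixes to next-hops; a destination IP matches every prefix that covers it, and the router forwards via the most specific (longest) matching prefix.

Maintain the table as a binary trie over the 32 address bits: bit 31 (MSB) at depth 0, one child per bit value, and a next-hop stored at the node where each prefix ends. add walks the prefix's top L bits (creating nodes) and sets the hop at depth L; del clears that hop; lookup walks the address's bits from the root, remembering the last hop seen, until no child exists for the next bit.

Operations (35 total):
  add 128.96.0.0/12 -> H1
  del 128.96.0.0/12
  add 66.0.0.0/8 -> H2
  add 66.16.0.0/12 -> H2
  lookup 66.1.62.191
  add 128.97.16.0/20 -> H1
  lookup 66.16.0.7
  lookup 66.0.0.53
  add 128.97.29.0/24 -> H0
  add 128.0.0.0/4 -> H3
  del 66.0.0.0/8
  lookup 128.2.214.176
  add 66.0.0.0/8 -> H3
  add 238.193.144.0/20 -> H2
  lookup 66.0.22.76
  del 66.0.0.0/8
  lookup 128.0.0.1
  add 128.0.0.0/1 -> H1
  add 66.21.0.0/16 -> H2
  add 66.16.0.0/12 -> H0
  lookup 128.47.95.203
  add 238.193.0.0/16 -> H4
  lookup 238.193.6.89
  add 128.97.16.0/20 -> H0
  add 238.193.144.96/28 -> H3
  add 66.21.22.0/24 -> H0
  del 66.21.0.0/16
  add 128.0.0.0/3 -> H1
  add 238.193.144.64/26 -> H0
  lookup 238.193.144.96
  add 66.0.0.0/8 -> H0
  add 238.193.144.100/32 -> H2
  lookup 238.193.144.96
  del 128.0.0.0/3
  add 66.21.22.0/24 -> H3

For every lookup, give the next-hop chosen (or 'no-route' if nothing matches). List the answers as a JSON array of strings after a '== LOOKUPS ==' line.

Apply in order:
  + 128.96.0.0/12 (H1) depth=12
  del 128.96.0.0/12 (clear depth 12)
  + 66.0.0.0/8 (H2) depth=8
  + 66.16.0.0/12 (H2) depth=12
  lookup 66.1.62.191: bits 01000010000 walk d0:-→d1:-→d2:-→d3:-→d4:-→d5:-→d6:-→d7:-→d8:H2→d9:-→d10:-→d11:- -> H2
  + 128.97.16.0/20 (H1) depth=20
  lookup 66.16.0.7: bits 010000100001 walk d0:-→d1:-→d2:-→d3:-→d4:-→d5:-→d6:-→d7:-→d8:H2→d9:-→d10:-→d11:-→d12:H2 -> H2
  lookup 66.0.0.53: bits 01000010000 walk d0:-→d1:-→d2:-→d3:-→d4:-→d5:-→d6:-→d7:-→d8:H2→d9:-→d10:-→d11:- -> H2
  + 128.97.29.0/24 (H0) depth=24
  + 128.0.0.0/4 (H3) depth=4
  del 66.0.0.0/8 (clear depth 8)
  lookup 128.2.214.176: bits 100000000 walk d0:-→d1:-→d2:-→d3:-→d4:H3→d5:-→d6:-→d7:-→d8:-→d9:- -> H3
  + 66.0.0.0/8 (H3) depth=8
  + 238.193.144.0/20 (H2) depth=20
  lookup 66.0.22.76: bits 01000010000 walk d0:-→d1:-→d2:-→d3:-→d4:-→d5:-→d6:-→d7:-→d8:H3→d9:-→d10:-→d11:- -> H3
  del 66.0.0.0/8 (clear depth 8)
  lookup 128.0.0.1: bits 100000000 walk d0:-→d1:-→d2:-→d3:-→d4:H3→d5:-→d6:-→d7:-→d8:-→d9:- -> H3
  + 128.0.0.0/1 (H1) depth=1
  + 66.21.0.0/16 (H2) depth=16
  + 66.16.0.0/12 (H0) depth=12
  lookup 128.47.95.203: bits 100000000 walk d0:-→d1:H1→d2:-→d3:-→d4:H3→d5:-→d6:-→d7:-→d8:-→d9:- -> H3
  + 238.193.0.0/16 (H4) depth=16
  lookup 238.193.6.89: bits 1110111011000001 walk d0:-→d1:H1→d2:-→d3:-→d4:-→d5:-→d6:-→d7:-→d8:-→d9:-→d10:-→d11:-→d12:-→d13:-→d14:-→d15:-→d16:H4 -> H4
  + 128.97.16.0/20 (H0) depth=20
  + 238.193.144.96/28 (H3) depth=28
  + 66.21.22.0/24 (H0) depth=24
  del 66.21.0.0/16 (clear depth 16)
  + 128.0.0.0/3 (H1) depth=3
  + 238.193.144.64/26 (H0) depth=26
  lookup 238.193.144.96: bits 1110111011000001100100000110 walk d0:-→d1:H1→d2:-→d3:-→d4:-→d5:-→d6:-→d7:-→d8:-→d9:-→d10:-→d11:-→d12:-→d13:-→d14:-→d15:-→d16:H4→d17:-→d18:-→d19:-→d20:H2→d21:-→d22:-→d23:-→d24:-→d25:-→d26:H0→d27:-→d28:H3 -> H3
  + 66.0.0.0/8 (H0) depth=8
  + 238.193.144.100/32 (H2) depth=32
  lookup 238.193.144.96: bits 11101110110000011001000001100 walk d0:-→d1:H1→d2:-→d3:-→d4:-→d5:-→d6:-→d7:-→d8:-→d9:-→d10:-→d11:-→d12:-→d13:-→d14:-→d15:-→d16:H4→d17:-→d18:-→d19:-→d20:H2→d21:-→d22:-→d23:-→d24:-→d25:-→d26:H0→d27:-→d28:H3→d29:- -> H3
  del 128.0.0.0/3 (clear depth 3)
  + 66.21.22.0/24 (H3) depth=24

== LOOKUPS ==
["H2","H2","H2","H3","H3","H3","H3","H4","H3","H3"]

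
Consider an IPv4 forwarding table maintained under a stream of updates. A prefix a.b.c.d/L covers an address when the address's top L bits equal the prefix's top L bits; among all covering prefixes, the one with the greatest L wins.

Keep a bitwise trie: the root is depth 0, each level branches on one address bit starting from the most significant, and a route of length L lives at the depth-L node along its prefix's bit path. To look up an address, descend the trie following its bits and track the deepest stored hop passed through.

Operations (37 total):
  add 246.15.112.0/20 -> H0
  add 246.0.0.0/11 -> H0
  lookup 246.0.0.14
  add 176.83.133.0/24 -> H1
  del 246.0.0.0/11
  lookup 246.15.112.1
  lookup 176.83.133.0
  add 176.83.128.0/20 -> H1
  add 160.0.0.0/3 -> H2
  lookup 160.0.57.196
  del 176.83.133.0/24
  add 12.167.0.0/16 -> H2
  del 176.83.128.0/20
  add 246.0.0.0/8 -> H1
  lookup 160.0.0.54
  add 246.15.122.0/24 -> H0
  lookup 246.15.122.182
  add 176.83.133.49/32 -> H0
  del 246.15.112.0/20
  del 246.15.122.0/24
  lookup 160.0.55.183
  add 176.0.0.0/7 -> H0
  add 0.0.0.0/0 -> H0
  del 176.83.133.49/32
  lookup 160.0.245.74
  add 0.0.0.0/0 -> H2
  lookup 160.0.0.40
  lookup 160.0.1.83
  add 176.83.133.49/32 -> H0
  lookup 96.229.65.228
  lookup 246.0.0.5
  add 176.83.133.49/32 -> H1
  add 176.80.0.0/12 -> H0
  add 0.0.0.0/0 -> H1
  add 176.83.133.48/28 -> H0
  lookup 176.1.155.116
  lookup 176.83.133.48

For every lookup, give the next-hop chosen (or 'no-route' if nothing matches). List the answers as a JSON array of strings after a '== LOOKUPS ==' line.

Apply in order:
  + 246.15.112.0/20 (H0) depth=20
  + 246.0.0.0/11 (H0) depth=11
  Q 246.0.0.14: descend 111101100000 ; hops seen [H0] ; pick H0
  + 176.83.133.0/24 (H1) depth=24
  del 246.0.0.0/11 (clear depth 11)
  Q 246.15.112.1: descend 11110110000011110111 ; hops seen [H0] ; pick H0
  Q 176.83.133.0: descend 101100000101001110000101 ; hops seen [H1] ; pick H1
  + 176.83.128.0/20 (H1) depth=20
  + 160.0.0.0/3 (H2) depth=3
  Q 160.0.57.196: descend 101 ; hops seen [H2] ; pick H2
  del 176.83.133.0/24 (clear depth 24)
  + 12.167.0.0/16 (H2) depth=16
  del 176.83.128.0/20 (clear depth 20)
  + 246.0.0.0/8 (H1) depth=8
  Q 160.0.0.54: descend 101 ; hops seen [H2] ; pick H2
  + 246.15.122.0/24 (H0) depth=24
  Q 246.15.122.182: descend 111101100000111101111010 ; hops seen [H1,H0,H0] ; pick H0
  + 176.83.133.49/32 (H0) depth=32
  del 246.15.112.0/20 (clear depth 20)
  del 246.15.122.0/24 (clear depth 24)
  Q 160.0.55.183: descend 101 ; hops seen [H2] ; pick H2
  + 176.0.0.0/7 (H0) depth=7
  + 0.0.0.0/0 (H0) depth=0
  del 176.83.133.49/32 (clear depth 32)
  Q 160.0.245.74: descend 101 ; hops seen [H0,H2] ; pick H2
  + 0.0.0.0/0 (H2) depth=0
  Q 160.0.0.40: descend 101 ; hops seen [H2,H2] ; pick H2
  Q 160.0.1.83: descend 101 ; hops seen [H2,H2] ; pick H2
  + 176.83.133.49/32 (H0) depth=32
  Q 96.229.65.228: descend 0 ; hops seen [H2] ; pick H2
  Q 246.0.0.5: descend 111101100000 ; hops seen [H2,H1] ; pick H1
  + 176.83.133.49/32 (H1) depth=32
  + 176.80.0.0/12 (H0) depth=12
  + 0.0.0.0/0 (H1) depth=0
  + 176.83.133.48/28 (H0) depth=28
  Q 176.1.155.116: descend 101100000 ; hops seen [H1,H2,H0] ; pick H0
  Q 176.83.133.48: descend 1011000001010011100001010011000 ; hops seen [H1,H2,H0,H0,H0] ; pick H0

== LOOKUPS ==
["H0","H0","H1","H2","H2","H0","H2","H2","H2","H2","H2","H1","H0","H0"]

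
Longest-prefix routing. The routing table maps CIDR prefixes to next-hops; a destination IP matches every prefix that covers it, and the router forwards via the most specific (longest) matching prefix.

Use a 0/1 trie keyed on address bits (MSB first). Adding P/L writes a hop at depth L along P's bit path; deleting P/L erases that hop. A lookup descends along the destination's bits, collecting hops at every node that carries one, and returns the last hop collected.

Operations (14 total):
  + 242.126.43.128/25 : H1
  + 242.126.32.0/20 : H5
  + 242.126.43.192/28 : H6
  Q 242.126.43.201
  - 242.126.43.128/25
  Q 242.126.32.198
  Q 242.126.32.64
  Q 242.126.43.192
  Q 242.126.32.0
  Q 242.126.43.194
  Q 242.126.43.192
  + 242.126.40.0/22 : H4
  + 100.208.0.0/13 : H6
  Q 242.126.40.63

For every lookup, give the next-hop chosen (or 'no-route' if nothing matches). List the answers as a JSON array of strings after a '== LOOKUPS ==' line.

Apply in order:
  add 242.126.43.128/25 -> H1 at depth 25
  add 242.126.32.0/20 -> H5 at depth 20
  add 242.126.43.192/28 -> H6 at depth 28
  ? 242.126.43.201  path d0:-→d1:-→d2:-→d3:-→d4:-→d5:-→d6:-→d7:-→d8:-→d9:-→d10:-→d11:-→d12:-→d13:-→d14:-→d15:-→d16:-→d17:-→d18:-→d19:-→d20:H5→d21:-→d22:-→d23:-→d24:-→d25:H1→d26:-→d27:-→d28:H6  best=H6
  - 242.126.43.128/25 clear@25
  ? 242.126.32.198  path d0:-→d1:-→d2:-→d3:-→d4:-→d5:-→d6:-→d7:-→d8:-→d9:-→d10:-→d11:-→d12:-→d13:-→d14:-→d15:-→d16:-→d17:-→d18:-→d19:-→d20:H5  best=H5
  ? 242.126.32.64  path d0:-→d1:-→d2:-→d3:-→d4:-→d5:-→d6:-→d7:-→d8:-→d9:-→d10:-→d11:-→d12:-→d13:-→d14:-→d15:-→d16:-→d17:-→d18:-→d19:-→d20:H5  best=H5
  ? 242.126.43.192  path d0:-→d1:-→d2:-→d3:-→d4:-→d5:-→d6:-→d7:-→d8:-→d9:-→d10:-→d11:-→d12:-→d13:-→d14:-→d15:-→d16:-→d17:-→d18:-→d19:-→d20:H5→d21:-→d22:-→d23:-→d24:-→d25:-→d26:-→d27:-→d28:H6  best=H6
  ? 242.126.32.0  path d0:-→d1:-→d2:-→d3:-→d4:-→d5:-→d6:-→d7:-→d8:-→d9:-→d10:-→d11:-→d12:-→d13:-→d14:-→d15:-→d16:-→d17:-→d18:-→d19:-→d20:H5  best=H5
  ? 242.126.43.194  path d0:-→d1:-→d2:-→d3:-→d4:-→d5:-→d6:-→d7:-→d8:-→d9:-→d10:-→d11:-→d12:-→d13:-→d14:-→d15:-→d16:-→d17:-→d18:-→d19:-→d20:H5→d21:-→d22:-→d23:-→d24:-→d25:-→d26:-→d27:-→d28:H6  best=H6
  ? 242.126.43.192  path d0:-→d1:-→d2:-→d3:-→d4:-→d5:-→d6:-→d7:-→d8:-→d9:-→d10:-→d11:-→d12:-→d13:-→d14:-→d15:-→d16:-→d17:-→d18:-→d19:-→d20:H5→d21:-→d22:-→d23:-→d24:-→d25:-→d26:-→d27:-→d28:H6  best=H6
  add 242.126.40.0/22 -> H4 at depth 22
  add 100.208.0.0/13 -> H6 at depth 13
  ? 242.126.40.63  path d0:-→d1:-→d2:-→d3:-→d4:-→d5:-→d6:-→d7:-→d8:-→d9:-→d10:-→d11:-→d12:-→d13:-→d14:-→d15:-→d16:-→d17:-→d18:-→d19:-→d20:H5→d21:-→d22:H4  best=H4

== LOOKUPS ==
["H6","H5","H5","H6","H5","H6","H6","H4"]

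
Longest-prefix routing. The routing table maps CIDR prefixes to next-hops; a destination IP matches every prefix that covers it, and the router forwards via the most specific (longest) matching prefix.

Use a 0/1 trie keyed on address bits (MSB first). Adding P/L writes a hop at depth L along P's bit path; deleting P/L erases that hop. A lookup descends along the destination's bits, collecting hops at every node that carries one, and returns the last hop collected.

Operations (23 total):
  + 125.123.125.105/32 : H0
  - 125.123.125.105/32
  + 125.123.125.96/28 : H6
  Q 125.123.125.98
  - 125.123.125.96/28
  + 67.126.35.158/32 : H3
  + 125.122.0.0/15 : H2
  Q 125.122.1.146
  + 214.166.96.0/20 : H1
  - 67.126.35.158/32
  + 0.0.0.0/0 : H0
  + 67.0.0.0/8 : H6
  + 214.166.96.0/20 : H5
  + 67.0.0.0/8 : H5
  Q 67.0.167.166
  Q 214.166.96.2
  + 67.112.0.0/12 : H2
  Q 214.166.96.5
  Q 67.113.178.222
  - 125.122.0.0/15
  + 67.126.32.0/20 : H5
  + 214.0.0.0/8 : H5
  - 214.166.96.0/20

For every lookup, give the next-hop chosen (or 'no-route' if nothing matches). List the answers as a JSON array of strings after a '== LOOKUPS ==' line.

Trace:
  + 125.123.125.105/32 (H0) depth=32
  del 125.123.125.105/32 (clear depth 32)
  + 125.123.125.96/28 (H6) depth=28
  ? 125.123.125.98  path d0:-→d1:-→d2:-→d3:-→d4:-→d5:-→d6:-→d7:-→d8:-→d9:-→d10:-→d11:-→d12:-→d13:-→d14:-→d15:-→d16:-→d17:-→d18:-→d19:-→d20:-→d21:-→d22:-→d23:-→d24:-→d25:-→d26:-→d27:-→d28:H6  best=H6
  del 125.123.125.96/28 (clear depth 28)
  + 67.126.35.158/32 (H3) depth=32
  + 125.122.0.0/15 (H2) depth=15
  ? 125.122.1.146  path d0:-→d1:-→d2:-→d3:-→d4:-→d5:-→d6:-→d7:-→d8:-→d9:-→d10:-→d11:-→d12:-→d13:-→d14:-→d15:H2  best=H2
  + 214.166.96.0/20 (H1) depth=20
  del 67.126.35.158/32 (clear depth 32)
  + 0.0.0.0/0 (H0) depth=0
  + 67.0.0.0/8 (H6) depth=8
  + 214.166.96.0/20 (H5) depth=20
  + 67.0.0.0/8 (H5) depth=8
  ? 67.0.167.166  path d0:H0→d1:-→d2:-→d3:-→d4:-→d5:-→d6:-→d7:-→d8:H5→d9:-  best=H5
  ? 214.166.96.2  path d0:H0→d1:-→d2:-→d3:-→d4:-→d5:-→d6:-→d7:-→d8:-→d9:-→d10:-→d11:-→d12:-→d13:-→d14:-→d15:-→d16:-→d17:-→d18:-→d19:-→d20:H5  best=H5
  + 67.112.0.0/12 (H2) depth=12
  ? 214.166.96.5  path d0:H0→d1:-→d2:-→d3:-→d4:-→d5:-→d6:-→d7:-→d8:-→d9:-→d10:-→d11:-→d12:-→d13:-→d14:-→d15:-→d16:-→d17:-→d18:-→d19:-→d20:H5  best=H5
  ? 67.113.178.222  path d0:H0→d1:-→d2:-→d3:-→d4:-→d5:-→d6:-→d7:-→d8:H5→d9:-→d10:-→d11:-→d12:H2  best=H2
  del 125.122.0.0/15 (clear depth 15)
  + 67.126.32.0/20 (H5) depth=20
  + 214.0.0.0/8 (H5) depth=8
  del 214.166.96.0/20 (clear depth 20)

== LOOKUPS ==
["H6","H2","H5","H5","H5","H2"]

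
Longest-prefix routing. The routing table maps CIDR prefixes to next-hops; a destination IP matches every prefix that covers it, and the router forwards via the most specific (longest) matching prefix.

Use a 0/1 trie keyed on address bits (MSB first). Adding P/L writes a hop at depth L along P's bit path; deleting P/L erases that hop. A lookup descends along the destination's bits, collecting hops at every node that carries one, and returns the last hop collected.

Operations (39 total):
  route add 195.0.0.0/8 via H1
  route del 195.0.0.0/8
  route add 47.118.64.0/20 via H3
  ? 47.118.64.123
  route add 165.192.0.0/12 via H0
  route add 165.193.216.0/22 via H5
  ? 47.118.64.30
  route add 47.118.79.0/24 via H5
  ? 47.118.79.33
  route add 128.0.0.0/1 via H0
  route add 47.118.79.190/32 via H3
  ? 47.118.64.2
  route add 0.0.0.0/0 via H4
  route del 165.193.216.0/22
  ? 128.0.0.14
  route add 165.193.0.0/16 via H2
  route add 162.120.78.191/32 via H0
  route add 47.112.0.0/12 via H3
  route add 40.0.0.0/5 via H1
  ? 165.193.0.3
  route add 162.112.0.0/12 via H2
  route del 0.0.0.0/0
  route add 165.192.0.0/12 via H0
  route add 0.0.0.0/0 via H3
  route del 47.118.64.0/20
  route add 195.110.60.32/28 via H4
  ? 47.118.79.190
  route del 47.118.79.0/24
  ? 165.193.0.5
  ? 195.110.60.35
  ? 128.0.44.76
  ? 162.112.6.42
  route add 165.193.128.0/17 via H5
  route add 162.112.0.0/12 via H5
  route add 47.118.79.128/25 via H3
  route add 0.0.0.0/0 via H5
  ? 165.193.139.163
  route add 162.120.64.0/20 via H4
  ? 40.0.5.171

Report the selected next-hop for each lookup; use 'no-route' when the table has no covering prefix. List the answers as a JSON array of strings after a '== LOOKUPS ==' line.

Apply in order:
  + 195.0.0.0/8 (H1) depth=8
  - 195.0.0.0/8 clear@8
  + 47.118.64.0/20 (H3) depth=20
  Q 47.118.64.123: descend 00101111011101100100 ; hops seen [H3] ; pick H3
  + 165.192.0.0/12 (H0) depth=12
  + 165.193.216.0/22 (H5) depth=22
  Q 47.118.64.30: descend 00101111011101100100 ; hops seen [H3] ; pick H3
  + 47.118.79.0/24 (H5) depth=24
  Q 47.118.79.33: descend 001011110111011001001111 ; hops seen [H3,H5] ; pick H5
  + 128.0.0.0/1 (H0) depth=1
  + 47.118.79.190/32 (H3) depth=32
  Q 47.118.64.2: descend 00101111011101100100 ; hops seen [H3] ; pick H3
  + 0.0.0.0/0 (H4) depth=0
  - 165.193.216.0/22 clear@22
  Q 128.0.0.14: descend 10 ; hops seen [H4,H0] ; pick H0
  + 165.193.0.0/16 (H2) depth=16
  + 162.120.78.191/32 (H0) depth=32
  + 47.112.0.0/12 (H3) depth=12
  + 40.0.0.0/5 (H1) depth=5
  Q 165.193.0.3: descend 1010010111000001 ; hops seen [H4,H0,H0,H2] ; pick H2
  + 162.112.0.0/12 (H2) depth=12
  - 0.0.0.0/0 clear@0
  + 165.192.0.0/12 (H0) depth=12
  + 0.0.0.0/0 (H3) depth=0
  - 47.118.64.0/20 clear@20
  + 195.110.60.32/28 (H4) depth=28
  Q 47.118.79.190: descend 00101111011101100100111110111110 ; hops seen [H3,H1,H3,H5,H3] ; pick H3
  - 47.118.79.0/24 clear@24
  Q 165.193.0.5: descend 1010010111000001 ; hops seen [H3,H0,H0,H2] ; pick H2
  Q 195.110.60.35: descend 1100001101101110001111000010 ; hops seen [H3,H0,H4] ; pick H4
  Q 128.0.44.76: descend 10 ; hops seen [H3,H0] ; pick H0
  Q 162.112.6.42: descend 101000100111 ; hops seen [H3,H0,H2] ; pick H2
  + 165.193.128.0/17 (H5) depth=17
  + 162.112.0.0/12 (H5) depth=12
  + 47.118.79.128/25 (H3) depth=25
  + 0.0.0.0/0 (H5) depth=0
  Q 165.193.139.163: descend 10100101110000011 ; hops seen [H5,H0,H0,H2,H5] ; pick H5
  + 162.120.64.0/20 (H4) depth=20
  Q 40.0.5.171: descend 00101 ; hops seen [H5,H1] ; pick H1

== LOOKUPS ==
["H3","H3","H5","H3","H0","H2","H3","H2","H4","H0","H2","H5","H1"]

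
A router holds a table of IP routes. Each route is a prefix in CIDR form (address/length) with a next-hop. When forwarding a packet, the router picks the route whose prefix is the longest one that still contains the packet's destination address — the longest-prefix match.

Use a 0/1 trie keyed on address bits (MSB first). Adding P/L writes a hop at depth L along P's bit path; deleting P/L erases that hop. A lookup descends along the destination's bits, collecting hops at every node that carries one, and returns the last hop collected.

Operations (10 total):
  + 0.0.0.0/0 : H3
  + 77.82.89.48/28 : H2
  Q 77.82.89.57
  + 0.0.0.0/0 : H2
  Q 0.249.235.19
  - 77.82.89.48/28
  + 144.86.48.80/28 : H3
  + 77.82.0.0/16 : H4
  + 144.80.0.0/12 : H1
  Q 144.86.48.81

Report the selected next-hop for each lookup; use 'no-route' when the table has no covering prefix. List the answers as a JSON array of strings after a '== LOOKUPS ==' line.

Apply in order:
  add 0.0.0.0/0 -> H3 at depth 0
  add 77.82.89.48/28 -> H2 at depth 28
  lookup 77.82.89.57: bits 0100110101010010010110010011 walk d0:H3→d1:-→d2:-→d3:-→d4:-→d5:-→d6:-→d7:-→d8:-→d9:-→d10:-→d11:-→d12:-→d13:-→d14:-→d15:-→d16:-→d17:-→d18:-→d19:-→d20:-→d21:-→d22:-→d23:-→d24:-→d25:-→d26:-→d27:-→d28:H2 -> H2
  add 0.0.0.0/0 -> H2 at depth 0
  lookup 0.249.235.19: bits 0 walk d0:H2→d1:- -> H2
  del 77.82.89.48/28 (clear depth 28)
  add 144.86.48.80/28 -> H3 at depth 28
  add 77.82.0.0/16 -> H4 at depth 16
  add 144.80.0.0/12 -> H1 at depth 12
  lookup 144.86.48.81: bits 1001000001010110001100000101 walk d0:H2→d1:-→d2:-→d3:-→d4:-→d5:-→d6:-→d7:-→d8:-→d9:-→d10:-→d11:-→d12:H1→d13:-→d14:-→d15:-→d16:-→d17:-→d18:-→d19:-→d20:-→d21:-→d22:-→d23:-→d24:-→d25:-→d26:-→d27:-→d28:H3 -> H3

== LOOKUPS ==
["H2","H2","H3"]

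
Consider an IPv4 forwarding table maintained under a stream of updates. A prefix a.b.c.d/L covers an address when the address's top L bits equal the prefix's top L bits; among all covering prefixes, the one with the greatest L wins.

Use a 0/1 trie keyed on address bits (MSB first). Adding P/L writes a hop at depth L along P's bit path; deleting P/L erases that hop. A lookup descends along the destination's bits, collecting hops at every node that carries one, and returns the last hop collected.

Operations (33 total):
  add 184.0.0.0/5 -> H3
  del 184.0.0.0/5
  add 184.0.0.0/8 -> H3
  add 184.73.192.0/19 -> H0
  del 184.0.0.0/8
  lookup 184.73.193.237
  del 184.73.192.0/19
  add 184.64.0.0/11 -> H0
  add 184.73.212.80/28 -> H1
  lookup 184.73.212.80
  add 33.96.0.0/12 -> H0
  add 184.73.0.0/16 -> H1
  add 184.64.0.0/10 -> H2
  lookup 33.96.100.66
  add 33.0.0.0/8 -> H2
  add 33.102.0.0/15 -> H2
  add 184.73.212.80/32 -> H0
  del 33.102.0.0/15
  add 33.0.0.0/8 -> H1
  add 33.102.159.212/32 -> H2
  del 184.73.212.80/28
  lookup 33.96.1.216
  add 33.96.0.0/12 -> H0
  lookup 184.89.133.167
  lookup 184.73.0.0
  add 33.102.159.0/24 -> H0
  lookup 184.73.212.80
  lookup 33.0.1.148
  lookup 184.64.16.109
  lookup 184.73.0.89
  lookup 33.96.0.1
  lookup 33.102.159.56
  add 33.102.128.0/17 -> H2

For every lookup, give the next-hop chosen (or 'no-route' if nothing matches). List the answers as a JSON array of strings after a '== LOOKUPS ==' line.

Process each operation:
  + 184.0.0.0/5 (H3) depth=5
  del 184.0.0.0/5 (clear depth 5)
  + 184.0.0.0/8 (H3) depth=8
  + 184.73.192.0/19 (H0) depth=19
  del 184.0.0.0/8 (clear depth 8)
  ? 184.73.193.237  path d0:-→d1:-→d2:-→d3:-→d4:-→d5:-→d6:-→d7:-→d8:-→d9:-→d10:-→d11:-→d12:-→d13:-→d14:-→d15:-→d16:-→d17:-→d18:-→d19:H0  best=H0
  del 184.73.192.0/19 (clear depth 19)
  + 184.64.0.0/11 (H0) depth=11
  + 184.73.212.80/28 (H1) depth=28
  ? 184.73.212.80  path d0:-→d1:-→d2:-→d3:-→d4:-→d5:-→d6:-→d7:-→d8:-→d9:-→d10:-→d11:H0→d12:-→d13:-→d14:-→d15:-→d16:-→d17:-→d18:-→d19:-→d20:-→d21:-→d22:-→d23:-→d24:-→d25:-→d26:-→d27:-→d28:H1  best=H1
  + 33.96.0.0/12 (H0) depth=12
  + 184.73.0.0/16 (H1) depth=16
  + 184.64.0.0/10 (H2) depth=10
  ? 33.96.100.66  path d0:-→d1:-→d2:-→d3:-→d4:-→d5:-→d6:-→d7:-→d8:-→d9:-→d10:-→d11:-→d12:H0  best=H0
  + 33.0.0.0/8 (H2) depth=8
  + 33.102.0.0/15 (H2) depth=15
  + 184.73.212.80/32 (H0) depth=32
  del 33.102.0.0/15 (clear depth 15)
  + 33.0.0.0/8 (H1) depth=8
  + 33.102.159.212/32 (H2) depth=32
  del 184.73.212.80/28 (clear depth 28)
  ? 33.96.1.216  path d0:-→d1:-→d2:-→d3:-→d4:-→d5:-→d6:-→d7:-→d8:H1→d9:-→d10:-→d11:-→d12:H0→d13:-  best=H0
  + 33.96.0.0/12 (H0) depth=12
  ? 184.89.133.167  path d0:-→d1:-→d2:-→d3:-→d4:-→d5:-→d6:-→d7:-→d8:-→d9:-→d10:H2→d11:H0  best=H0
  ? 184.73.0.0  path d0:-→d1:-→d2:-→d3:-→d4:-→d5:-→d6:-→d7:-→d8:-→d9:-→d10:H2→d11:H0→d12:-→d13:-→d14:-→d15:-→d16:H1  best=H1
  + 33.102.159.0/24 (H0) depth=24
  ? 184.73.212.80  path d0:-→d1:-→d2:-→d3:-→d4:-→d5:-→d6:-→d7:-→d8:-→d9:-→d10:H2→d11:H0→d12:-→d13:-→d14:-→d15:-→d16:H1→d17:-→d18:-→d19:-→d20:-→d21:-→d22:-→d23:-→d24:-→d25:-→d26:-→d27:-→d28:-→d29:-→d30:-→d31:-→d32:H0  best=H0
  ? 33.0.1.148  path d0:-→d1:-→d2:-→d3:-→d4:-→d5:-→d6:-→d7:-→d8:H1→d9:-  best=H1
  ? 184.64.16.109  path d0:-→d1:-→d2:-→d3:-→d4:-→d5:-→d6:-→d7:-→d8:-→d9:-→d10:H2→d11:H0→d12:-  best=H0
  ? 184.73.0.89  path d0:-→d1:-→d2:-→d3:-→d4:-→d5:-→d6:-→d7:-→d8:-→d9:-→d10:H2→d11:H0→d12:-→d13:-→d14:-→d15:-→d16:H1  best=H1
  ? 33.96.0.1  path d0:-→d1:-→d2:-→d3:-→d4:-→d5:-→d6:-→d7:-→d8:H1→d9:-→d10:-→d11:-→d12:H0→d13:-  best=H0
  ? 33.102.159.56  path d0:-→d1:-→d2:-→d3:-→d4:-→d5:-→d6:-→d7:-→d8:H1→d9:-→d10:-→d11:-→d12:H0→d13:-→d14:-→d15:-→d16:-→d17:-→d18:-→d19:-→d20:-→d21:-→d22:-→d23:-→d24:H0  best=H0
  + 33.102.128.0/17 (H2) depth=17

== LOOKUPS ==
["H0","H1","H0","H0","H0","H1","H0","H1","H0","H1","H0","H0"]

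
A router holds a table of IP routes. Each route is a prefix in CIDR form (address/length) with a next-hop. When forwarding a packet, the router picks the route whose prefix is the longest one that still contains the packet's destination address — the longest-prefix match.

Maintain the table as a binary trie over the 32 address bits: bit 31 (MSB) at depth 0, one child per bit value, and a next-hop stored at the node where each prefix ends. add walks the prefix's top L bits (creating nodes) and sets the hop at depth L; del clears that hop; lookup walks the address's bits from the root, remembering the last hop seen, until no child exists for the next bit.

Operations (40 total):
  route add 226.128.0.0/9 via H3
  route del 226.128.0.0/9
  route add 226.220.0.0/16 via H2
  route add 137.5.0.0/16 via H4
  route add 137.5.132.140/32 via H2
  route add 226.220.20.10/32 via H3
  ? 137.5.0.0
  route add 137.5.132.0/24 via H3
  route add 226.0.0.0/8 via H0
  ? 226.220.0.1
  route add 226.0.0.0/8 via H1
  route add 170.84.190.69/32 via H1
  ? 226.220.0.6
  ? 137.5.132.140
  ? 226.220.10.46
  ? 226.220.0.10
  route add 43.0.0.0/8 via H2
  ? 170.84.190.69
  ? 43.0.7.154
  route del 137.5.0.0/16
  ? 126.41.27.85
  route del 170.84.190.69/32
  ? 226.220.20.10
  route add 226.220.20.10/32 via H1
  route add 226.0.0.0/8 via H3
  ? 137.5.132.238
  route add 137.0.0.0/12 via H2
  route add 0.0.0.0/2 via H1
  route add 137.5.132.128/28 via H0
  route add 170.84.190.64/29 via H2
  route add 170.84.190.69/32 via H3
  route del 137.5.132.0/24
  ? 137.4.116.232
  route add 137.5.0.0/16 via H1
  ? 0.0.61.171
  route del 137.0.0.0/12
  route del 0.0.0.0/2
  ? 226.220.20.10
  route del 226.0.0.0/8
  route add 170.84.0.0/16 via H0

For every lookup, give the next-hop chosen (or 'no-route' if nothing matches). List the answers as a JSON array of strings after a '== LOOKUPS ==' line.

Process each operation:
  + 226.128.0.0/9 (H3) depth=9
  - 226.128.0.0/9 clear@9
  + 226.220.0.0/16 (H2) depth=16
  + 137.5.0.0/16 (H4) depth=16
  + 137.5.132.140/32 (H2) depth=32
  + 226.220.20.10/32 (H3) depth=32
  lookup 137.5.0.0: bits 1000100100000101 walk d0:-→d1:-→d2:-→d3:-→d4:-→d5:-→d6:-→d7:-→d8:-→d9:-→d10:-→d11:-→d12:-→d13:-→d14:-→d15:-→d16:H4 -> H4
  + 137.5.132.0/24 (H3) depth=24
  + 226.0.0.0/8 (H0) depth=8
  lookup 226.220.0.1: bits 1110001011011100000 walk d0:-→d1:-→d2:-→d3:-→d4:-→d5:-→d6:-→d7:-→d8:H0→d9:-→d10:-→d11:-→d12:-→d13:-→d14:-→d15:-→d16:H2→d17:-→d18:-→d19:- -> H2
  + 226.0.0.0/8 (H1) depth=8
  + 170.84.190.69/32 (H1) depth=32
  lookup 226.220.0.6: bits 1110001011011100000 walk d0:-→d1:-→d2:-→d3:-→d4:-→d5:-→d6:-→d7:-→d8:H1→d9:-→d10:-→d11:-→d12:-→d13:-→d14:-→d15:-→d16:H2→d17:-→d18:-→d19:- -> H2
  lookup 137.5.132.140: bits 10001001000001011000010010001100 walk d0:-→d1:-→d2:-→d3:-→d4:-→d5:-→d6:-→d7:-→d8:-→d9:-→d10:-→d11:-→d12:-→d13:-→d14:-→d15:-→d16:H4→d17:-→d18:-→d19:-→d20:-→d21:-→d22:-→d23:-→d24:H3→d25:-→d26:-→d27:-→d28:-→d29:-→d30:-→d31:-→d32:H2 -> H2
  lookup 226.220.10.46: bits 1110001011011100000 walk d0:-→d1:-→d2:-→d3:-→d4:-→d5:-→d6:-→d7:-→d8:H1→d9:-→d10:-→d11:-→d12:-→d13:-→d14:-→d15:-→d16:H2→d17:-→d18:-→d19:- -> H2
  lookup 226.220.0.10: bits 1110001011011100000 walk d0:-→d1:-→d2:-→d3:-→d4:-→d5:-→d6:-→d7:-→d8:H1→d9:-→d10:-→d11:-→d12:-→d13:-→d14:-→d15:-→d16:H2→d17:-→d18:-→d19:- -> H2
  + 43.0.0.0/8 (H2) depth=8
  lookup 170.84.190.69: bits 10101010010101001011111001000101 walk d0:-→d1:-→d2:-→d3:-→d4:-→d5:-→d6:-→d7:-→d8:-→d9:-→d10:-→d11:-→d12:-→d13:-→d14:-→d15:-→d16:-→d17:-→d18:-→d19:-→d20:-→d21:-→d22:-→d23:-→d24:-→d25:-→d26:-→d27:-→d28:-→d29:-→d30:-→d31:-→d32:H1 -> H1
  lookup 43.0.7.154: bits 00101011 walk d0:-→d1:-→d2:-→d3:-→d4:-→d5:-→d6:-→d7:-→d8:H2 -> H2
  - 137.5.0.0/16 clear@16
  lookup 126.41.27.85: bits 0 walk d0:-→d1:- -> no-route
  - 170.84.190.69/32 clear@32
  lookup 226.220.20.10: bits 11100010110111000001010000001010 walk d0:-→d1:-→d2:-→d3:-→d4:-→d5:-→d6:-→d7:-→d8:H1→d9:-→d10:-→d11:-→d12:-→d13:-→d14:-→d15:-→d16:H2→d17:-→d18:-→d19:-→d20:-→d21:-→d22:-→d23:-→d24:-→d25:-→d26:-→d27:-→d28:-→d29:-→d30:-→d31:-→d32:H3 -> H3
  + 226.220.20.10/32 (H1) depth=32
  + 226.0.0.0/8 (H3) depth=8
  lookup 137.5.132.238: bits 1000100100000101100001001 walk d0:-→d1:-→d2:-→d3:-→d4:-→d5:-→d6:-→d7:-→d8:-→d9:-→d10:-→d11:-→d12:-→d13:-→d14:-→d15:-→d16:-→d17:-→d18:-→d19:-→d20:-→d21:-→d22:-→d23:-→d24:H3→d25:- -> H3
  + 137.0.0.0/12 (H2) depth=12
  + 0.0.0.0/2 (H1) depth=2
  + 137.5.132.128/28 (H0) depth=28
  + 170.84.190.64/29 (H2) depth=29
  + 170.84.190.69/32 (H3) depth=32
  - 137.5.132.0/24 clear@24
  lookup 137.4.116.232: bits 100010010000010 walk d0:-→d1:-→d2:-→d3:-→d4:-→d5:-→d6:-→d7:-→d8:-→d9:-→d10:-→d11:-→d12:H2→d13:-→d14:-→d15:- -> H2
  + 137.5.0.0/16 (H1) depth=16
  lookup 0.0.61.171: bits 00 walk d0:-→d1:-→d2:H1 -> H1
  - 137.0.0.0/12 clear@12
  - 0.0.0.0/2 clear@2
  lookup 226.220.20.10: bits 11100010110111000001010000001010 walk d0:-→d1:-→d2:-→d3:-→d4:-→d5:-→d6:-→d7:-→d8:H3→d9:-→d10:-→d11:-→d12:-→d13:-→d14:-→d15:-→d16:H2→d17:-→d18:-→d19:-→d20:-→d21:-→d22:-→d23:-→d24:-→d25:-→d26:-→d27:-→d28:-→d29:-→d30:-→d31:-→d32:H1 -> H1
  - 226.0.0.0/8 clear@8
  + 170.84.0.0/16 (H0) depth=16

== LOOKUPS ==
["H4","H2","H2","H2","H2","H2","H1","H2","no-route","H3","H3","H2","H1","H1"]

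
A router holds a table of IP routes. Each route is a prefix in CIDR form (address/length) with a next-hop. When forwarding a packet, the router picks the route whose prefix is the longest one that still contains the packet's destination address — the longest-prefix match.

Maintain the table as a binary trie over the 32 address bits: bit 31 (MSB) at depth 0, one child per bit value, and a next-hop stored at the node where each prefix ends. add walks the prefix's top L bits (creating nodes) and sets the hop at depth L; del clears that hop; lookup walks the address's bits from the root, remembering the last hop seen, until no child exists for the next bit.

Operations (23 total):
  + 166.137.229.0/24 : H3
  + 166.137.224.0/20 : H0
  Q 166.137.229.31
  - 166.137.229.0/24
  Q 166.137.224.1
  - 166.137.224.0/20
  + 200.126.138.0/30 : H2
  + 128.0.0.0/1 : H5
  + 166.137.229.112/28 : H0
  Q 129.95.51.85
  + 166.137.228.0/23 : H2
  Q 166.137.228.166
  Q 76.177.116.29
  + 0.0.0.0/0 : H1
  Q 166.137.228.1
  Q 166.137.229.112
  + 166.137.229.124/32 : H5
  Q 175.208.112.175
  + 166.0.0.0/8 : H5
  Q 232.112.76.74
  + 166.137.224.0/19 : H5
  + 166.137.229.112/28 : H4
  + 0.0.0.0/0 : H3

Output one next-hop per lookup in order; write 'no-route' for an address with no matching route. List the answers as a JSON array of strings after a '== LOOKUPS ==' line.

Trace:
  + 166.137.229.0/24 (H3) depth=24
  + 166.137.224.0/20 (H0) depth=20
  lookup 166.137.229.31: bits 101001101000100111100101 walk d0:-→d1:-→d2:-→d3:-→d4:-→d5:-→d6:-→d7:-→d8:-→d9:-→d10:-→d11:-→d12:-→d13:-→d14:-→d15:-→d16:-→d17:-→d18:-→d19:-→d20:H0→d21:-→d22:-→d23:-→d24:H3 -> H3
  - 166.137.229.0/24 clear@24
  lookup 166.137.224.1: bits 101001101000100111100 walk d0:-→d1:-→d2:-→d3:-→d4:-→d5:-→d6:-→d7:-→d8:-→d9:-→d10:-→d11:-→d12:-→d13:-→d14:-→d15:-→d16:-→d17:-→d18:-→d19:-→d20:H0→d21:- -> H0
  - 166.137.224.0/20 clear@20
  + 200.126.138.0/30 (H2) depth=30
  + 128.0.0.0/1 (H5) depth=1
  + 166.137.229.112/28 (H0) depth=28
  lookup 129.95.51.85: bits 10 walk d0:-→d1:H5→d2:- -> H5
  + 166.137.228.0/23 (H2) depth=23
  lookup 166.137.228.166: bits 10100110100010011110010 walk d0:-→d1:H5→d2:-→d3:-→d4:-→d5:-→d6:-→d7:-→d8:-→d9:-→d10:-→d11:-→d12:-→d13:-→d14:-→d15:-→d16:-→d17:-→d18:-→d19:-→d20:-→d21:-→d22:-→d23:H2 -> H2
  lookup 76.177.116.29: bits ε walk d0:- -> no-route
  + 0.0.0.0/0 (H1) depth=0
  lookup 166.137.228.1: bits 10100110100010011110010 walk d0:H1→d1:H5→d2:-→d3:-→d4:-→d5:-→d6:-→d7:-→d8:-→d9:-→d10:-→d11:-→d12:-→d13:-→d14:-→d15:-→d16:-→d17:-→d18:-→d19:-→d20:-→d21:-→d22:-→d23:H2 -> H2
  lookup 166.137.229.112: bits 1010011010001001111001010111 walk d0:H1→d1:H5→d2:-→d3:-→d4:-→d5:-→d6:-→d7:-→d8:-→d9:-→d10:-→d11:-→d12:-→d13:-→d14:-→d15:-→d16:-→d17:-→d18:-→d19:-→d20:-→d21:-→d22:-→d23:H2→d24:-→d25:-→d26:-→d27:-→d28:H0 -> H0
  + 166.137.229.124/32 (H5) depth=32
  lookup 175.208.112.175: bits 1010 walk d0:H1→d1:H5→d2:-→d3:-→d4:- -> H5
  + 166.0.0.0/8 (H5) depth=8
  lookup 232.112.76.74: bits 11 walk d0:H1→d1:H5→d2:- -> H5
  + 166.137.224.0/19 (H5) depth=19
  + 166.137.229.112/28 (H4) depth=28
  + 0.0.0.0/0 (H3) depth=0

== LOOKUPS ==
["H3","H0","H5","H2","no-route","H2","H0","H5","H5"]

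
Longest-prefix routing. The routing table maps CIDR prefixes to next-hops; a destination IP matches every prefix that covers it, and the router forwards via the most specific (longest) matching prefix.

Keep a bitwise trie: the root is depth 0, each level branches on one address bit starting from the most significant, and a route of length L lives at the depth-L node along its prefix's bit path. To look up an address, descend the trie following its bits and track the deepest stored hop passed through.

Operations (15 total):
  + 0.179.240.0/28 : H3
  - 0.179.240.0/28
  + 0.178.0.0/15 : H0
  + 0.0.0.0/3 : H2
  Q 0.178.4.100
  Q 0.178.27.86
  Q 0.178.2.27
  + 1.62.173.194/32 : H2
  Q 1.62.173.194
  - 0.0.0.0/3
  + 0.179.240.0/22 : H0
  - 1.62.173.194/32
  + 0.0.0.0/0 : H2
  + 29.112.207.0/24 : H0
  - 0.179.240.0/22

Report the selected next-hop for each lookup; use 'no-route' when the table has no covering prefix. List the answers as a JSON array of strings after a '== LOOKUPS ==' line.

Process each operation:
  + 0.179.240.0/28 (H3) depth=28
  del 0.179.240.0/28 (clear depth 28)
  + 0.178.0.0/15 (H0) depth=15
  + 0.0.0.0/3 (H2) depth=3
  lookup 0.178.4.100: bits 000000001011001 walk d0:-→d1:-→d2:-→d3:H2→d4:-→d5:-→d6:-→d7:-→d8:-→d9:-→d10:-→d11:-→d12:-→d13:-→d14:-→d15:H0 -> H0
  lookup 0.178.27.86: bits 000000001011001 walk d0:-→d1:-→d2:-→d3:H2→d4:-→d5:-→d6:-→d7:-→d8:-→d9:-→d10:-→d11:-→d12:-→d13:-→d14:-→d15:H0 -> H0
  lookup 0.178.2.27: bits 000000001011001 walk d0:-→d1:-→d2:-→d3:H2→d4:-→d5:-→d6:-→d7:-→d8:-→d9:-→d10:-→d11:-→d12:-→d13:-→d14:-→d15:H0 -> H0
  + 1.62.173.194/32 (H2) depth=32
  lookup 1.62.173.194: bits 00000001001111101010110111000010 walk d0:-→d1:-→d2:-→d3:H2→d4:-→d5:-→d6:-→d7:-→d8:-→d9:-→d10:-→d11:-→d12:-→d13:-→d14:-→d15:-→d16:-→d17:-→d18:-→d19:-→d20:-→d21:-→d22:-→d23:-→d24:-→d25:-→d26:-→d27:-→d28:-→d29:-→d30:-→d31:-→d32:H2 -> H2
  del 0.0.0.0/3 (clear depth 3)
  + 0.179.240.0/22 (H0) depth=22
  del 1.62.173.194/32 (clear depth 32)
  + 0.0.0.0/0 (H2) depth=0
  + 29.112.207.0/24 (H0) depth=24
  del 0.179.240.0/22 (clear depth 22)

== LOOKUPS ==
["H0","H0","H0","H2"]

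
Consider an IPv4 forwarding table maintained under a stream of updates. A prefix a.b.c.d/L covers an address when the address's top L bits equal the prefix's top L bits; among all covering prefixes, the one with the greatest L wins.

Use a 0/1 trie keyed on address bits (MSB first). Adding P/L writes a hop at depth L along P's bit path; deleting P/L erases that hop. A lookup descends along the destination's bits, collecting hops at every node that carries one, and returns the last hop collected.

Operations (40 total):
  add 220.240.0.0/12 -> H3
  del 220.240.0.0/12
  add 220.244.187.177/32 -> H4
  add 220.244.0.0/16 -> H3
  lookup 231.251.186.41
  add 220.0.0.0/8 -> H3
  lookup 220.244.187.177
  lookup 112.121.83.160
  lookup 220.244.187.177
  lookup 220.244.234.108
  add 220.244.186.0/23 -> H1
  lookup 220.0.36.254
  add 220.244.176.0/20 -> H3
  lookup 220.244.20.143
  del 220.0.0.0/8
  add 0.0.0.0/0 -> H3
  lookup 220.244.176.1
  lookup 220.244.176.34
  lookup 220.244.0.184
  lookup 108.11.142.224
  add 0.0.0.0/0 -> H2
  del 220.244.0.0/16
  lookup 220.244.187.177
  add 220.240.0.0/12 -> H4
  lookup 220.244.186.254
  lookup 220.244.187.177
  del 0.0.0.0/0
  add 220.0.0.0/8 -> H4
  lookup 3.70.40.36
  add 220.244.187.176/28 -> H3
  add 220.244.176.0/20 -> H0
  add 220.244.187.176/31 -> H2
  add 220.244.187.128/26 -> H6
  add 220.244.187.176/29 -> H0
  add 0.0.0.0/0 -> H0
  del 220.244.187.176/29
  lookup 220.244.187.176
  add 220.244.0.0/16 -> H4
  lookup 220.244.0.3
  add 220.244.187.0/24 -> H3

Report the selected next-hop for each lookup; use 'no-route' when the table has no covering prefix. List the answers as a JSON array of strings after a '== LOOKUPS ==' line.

Process each operation:
  add 220.240.0.0/12 -> H3 at depth 12
  del 220.240.0.0/12 (clear depth 12)
  add 220.244.187.177/32 -> H4 at depth 32
  add 220.244.0.0/16 -> H3 at depth 16
  ? 231.251.186.41  path d0:-→d1:-→d2:-  best=no-route
  add 220.0.0.0/8 -> H3 at depth 8
  ? 220.244.187.177  path d0:-→d1:-→d2:-→d3:-→d4:-→d5:-→d6:-→d7:-→d8:H3→d9:-→d10:-→d11:-→d12:-→d13:-→d14:-→d15:-→d16:H3→d17:-→d18:-→d19:-→d20:-→d21:-→d22:-→d23:-→d24:-→d25:-→d26:-→d27:-→d28:-→d29:-→d30:-→d31:-→d32:H4  best=H4
  ? 112.121.83.160  path d0:-  best=no-route
  ? 220.244.187.177  path d0:-→d1:-→d2:-→d3:-→d4:-→d5:-→d6:-→d7:-→d8:H3→d9:-→d10:-→d11:-→d12:-→d13:-→d14:-→d15:-→d16:H3→d17:-→d18:-→d19:-→d20:-→d21:-→d22:-→d23:-→d24:-→d25:-→d26:-→d27:-→d28:-→d29:-→d30:-→d31:-→d32:H4  best=H4
  ? 220.244.234.108  path d0:-→d1:-→d2:-→d3:-→d4:-→d5:-→d6:-→d7:-→d8:H3→d9:-→d10:-→d11:-→d12:-→d13:-→d14:-→d15:-→d16:H3→d17:-  best=H3
  add 220.244.186.0/23 -> H1 at depth 23
  ? 220.0.36.254  path d0:-→d1:-→d2:-→d3:-→d4:-→d5:-→d6:-→d7:-→d8:H3  best=H3
  add 220.244.176.0/20 -> H3 at depth 20
  ? 220.244.20.143  path d0:-→d1:-→d2:-→d3:-→d4:-→d5:-→d6:-→d7:-→d8:H3→d9:-→d10:-→d11:-→d12:-→d13:-→d14:-→d15:-→d16:H3  best=H3
  del 220.0.0.0/8 (clear depth 8)
  add 0.0.0.0/0 -> H3 at depth 0
  ? 220.244.176.1  path d0:H3→d1:-→d2:-→d3:-→d4:-→d5:-→d6:-→d7:-→d8:-→d9:-→d10:-→d11:-→d12:-→d13:-→d14:-→d15:-→d16:H3→d17:-→d18:-→d19:-→d20:H3  best=H3
  ? 220.244.176.34  path d0:H3→d1:-→d2:-→d3:-→d4:-→d5:-→d6:-→d7:-→d8:-→d9:-→d10:-→d11:-→d12:-→d13:-→d14:-→d15:-→d16:H3→d17:-→d18:-→d19:-→d20:H3  best=H3
  ? 220.244.0.184  path d0:H3→d1:-→d2:-→d3:-→d4:-→d5:-→d6:-→d7:-→d8:-→d9:-→d10:-→d11:-→d12:-→d13:-→d14:-→d15:-→d16:H3  best=H3
  ? 108.11.142.224  path d0:H3  best=H3
  add 0.0.0.0/0 -> H2 at depth 0
  del 220.244.0.0/16 (clear depth 16)
  ? 220.244.187.177  path d0:H2→d1:-→d2:-→d3:-→d4:-→d5:-→d6:-→d7:-→d8:-→d9:-→d10:-→d11:-→d12:-→d13:-→d14:-→d15:-→d16:-→d17:-→d18:-→d19:-→d20:H3→d21:-→d22:-→d23:H1→d24:-→d25:-→d26:-→d27:-→d28:-→d29:-→d30:-→d31:-→d32:H4  best=H4
  add 220.240.0.0/12 -> H4 at depth 12
  ? 220.244.186.254  path d0:H2→d1:-→d2:-→d3:-→d4:-→d5:-→d6:-→d7:-→d8:-→d9:-→d10:-→d11:-→d12:H4→d13:-→d14:-→d15:-→d16:-→d17:-→d18:-→d19:-→d20:H3→d21:-→d22:-→d23:H1  best=H1
  ? 220.244.187.177  path d0:H2→d1:-→d2:-→d3:-→d4:-→d5:-→d6:-→d7:-→d8:-→d9:-→d10:-→d11:-→d12:H4→d13:-→d14:-→d15:-→d16:-→d17:-→d18:-→d19:-→d20:H3→d21:-→d22:-→d23:H1→d24:-→d25:-→d26:-→d27:-→d28:-→d29:-→d30:-→d31:-→d32:H4  best=H4
  del 0.0.0.0/0 (clear depth 0)
  add 220.0.0.0/8 -> H4 at depth 8
  ? 3.70.40.36  path d0:-  best=no-route
  add 220.244.187.176/28 -> H3 at depth 28
  add 220.244.176.0/20 -> H0 at depth 20
  add 220.244.187.176/31 -> H2 at depth 31
  add 220.244.187.128/26 -> H6 at depth 26
  add 220.244.187.176/29 -> H0 at depth 29
  add 0.0.0.0/0 -> H0 at depth 0
  del 220.244.187.176/29 (clear depth 29)
  ? 220.244.187.176  path d0:H0→d1:-→d2:-→d3:-→d4:-→d5:-→d6:-→d7:-→d8:H4→d9:-→d10:-→d11:-→d12:H4→d13:-→d14:-→d15:-→d16:-→d17:-→d18:-→d19:-→d20:H0→d21:-→d22:-→d23:H1→d24:-→d25:-→d26:H6→d27:-→d28:H3→d29:-→d30:-→d31:H2  best=H2
  add 220.244.0.0/16 -> H4 at depth 16
  ? 220.244.0.3  path d0:H0→d1:-→d2:-→d3:-→d4:-→d5:-→d6:-→d7:-→d8:H4→d9:-→d10:-→d11:-→d12:H4→d13:-→d14:-→d15:-→d16:H4  best=H4
  add 220.244.187.0/24 -> H3 at depth 24

== LOOKUPS ==
["no-route","H4","no-route","H4","H3","H3","H3","H3","H3","H3","H3","H4","H1","H4","no-route","H2","H4"]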